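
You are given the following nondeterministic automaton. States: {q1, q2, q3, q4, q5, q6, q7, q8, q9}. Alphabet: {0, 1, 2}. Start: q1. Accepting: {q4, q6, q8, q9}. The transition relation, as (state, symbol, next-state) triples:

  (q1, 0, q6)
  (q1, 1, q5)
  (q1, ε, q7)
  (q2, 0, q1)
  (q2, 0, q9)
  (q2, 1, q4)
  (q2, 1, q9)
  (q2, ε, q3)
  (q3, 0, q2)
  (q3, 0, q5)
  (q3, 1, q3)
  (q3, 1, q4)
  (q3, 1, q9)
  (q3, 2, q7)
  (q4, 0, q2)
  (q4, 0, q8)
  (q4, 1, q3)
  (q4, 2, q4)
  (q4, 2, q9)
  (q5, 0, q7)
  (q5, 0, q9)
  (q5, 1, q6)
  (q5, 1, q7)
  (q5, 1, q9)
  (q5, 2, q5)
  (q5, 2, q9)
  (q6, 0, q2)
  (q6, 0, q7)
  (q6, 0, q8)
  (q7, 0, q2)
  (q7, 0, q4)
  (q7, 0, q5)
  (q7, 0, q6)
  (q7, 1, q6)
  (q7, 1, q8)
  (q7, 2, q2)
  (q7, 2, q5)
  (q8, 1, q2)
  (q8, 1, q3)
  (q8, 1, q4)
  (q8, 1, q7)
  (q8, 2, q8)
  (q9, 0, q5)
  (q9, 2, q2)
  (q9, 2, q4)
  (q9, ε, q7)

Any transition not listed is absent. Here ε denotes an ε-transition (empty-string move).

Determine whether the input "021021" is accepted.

Yes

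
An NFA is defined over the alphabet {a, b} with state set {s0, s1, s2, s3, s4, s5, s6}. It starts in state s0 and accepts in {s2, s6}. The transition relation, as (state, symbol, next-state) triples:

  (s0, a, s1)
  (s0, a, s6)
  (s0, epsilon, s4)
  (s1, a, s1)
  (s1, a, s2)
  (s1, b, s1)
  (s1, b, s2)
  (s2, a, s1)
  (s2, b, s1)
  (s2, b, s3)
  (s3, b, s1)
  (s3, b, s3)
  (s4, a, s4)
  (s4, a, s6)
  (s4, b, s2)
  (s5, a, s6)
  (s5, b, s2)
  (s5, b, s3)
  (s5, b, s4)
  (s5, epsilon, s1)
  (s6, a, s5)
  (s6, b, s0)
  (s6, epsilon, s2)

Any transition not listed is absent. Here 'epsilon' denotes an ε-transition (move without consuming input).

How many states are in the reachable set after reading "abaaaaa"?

Start: ε-closure({s0}) = {s0, s4}.
Read 'a': {s0, s4} → {s1, s2, s4, s6}.
Read 'b': {s1, s2, s4, s6} → {s0, s1, s2, s3, s4}.
Read 'a': {s0, s1, s2, s3, s4} → {s1, s2, s4, s6}.
Read 'a': {s1, s2, s4, s6} → {s1, s2, s4, s5, s6}.
Read 'a': {s1, s2, s4, s5, s6} → {s1, s2, s4, s5, s6}.
Read 'a': {s1, s2, s4, s5, s6} → {s1, s2, s4, s5, s6}.
Read 'a': {s1, s2, s4, s5, s6} → {s1, s2, s4, s5, s6}.
That set has 5 states.

5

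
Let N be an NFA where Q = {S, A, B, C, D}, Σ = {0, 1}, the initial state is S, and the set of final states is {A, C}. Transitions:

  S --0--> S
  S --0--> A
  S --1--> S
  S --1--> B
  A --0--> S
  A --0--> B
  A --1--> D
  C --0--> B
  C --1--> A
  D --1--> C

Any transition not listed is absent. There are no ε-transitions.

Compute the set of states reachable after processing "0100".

{S, A, B}

Start in {S}.
Read '0': {S} → {S, A}.
Read '1': {S, A} → {S, B, D}.
Read '0': {S, B, D} → {S, A}.
Read '0': {S, A} → {S, A, B}.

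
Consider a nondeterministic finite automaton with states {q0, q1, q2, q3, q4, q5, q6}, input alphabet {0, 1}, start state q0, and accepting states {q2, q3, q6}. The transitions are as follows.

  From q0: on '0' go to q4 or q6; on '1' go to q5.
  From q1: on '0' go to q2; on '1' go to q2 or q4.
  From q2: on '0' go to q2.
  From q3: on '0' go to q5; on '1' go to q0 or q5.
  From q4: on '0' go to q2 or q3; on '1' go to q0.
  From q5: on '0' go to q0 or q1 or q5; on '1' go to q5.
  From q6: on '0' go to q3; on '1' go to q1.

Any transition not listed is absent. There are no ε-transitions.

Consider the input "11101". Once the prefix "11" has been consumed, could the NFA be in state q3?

No

Start in {q0}.
Read '1': q0→{q5}; now {q5}.
Read '1': q5→{q5}; now {q5}.
State q3 is not in {q5}.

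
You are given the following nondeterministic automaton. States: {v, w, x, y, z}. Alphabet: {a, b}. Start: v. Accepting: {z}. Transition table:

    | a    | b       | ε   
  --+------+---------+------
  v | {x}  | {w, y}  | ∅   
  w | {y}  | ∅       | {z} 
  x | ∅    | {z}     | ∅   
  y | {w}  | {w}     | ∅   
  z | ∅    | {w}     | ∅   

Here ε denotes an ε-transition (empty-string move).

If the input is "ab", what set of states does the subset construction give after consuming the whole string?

{z}

Start in {v}.
Read 'a': {v} → {x}.
Read 'b': {x} → {z}.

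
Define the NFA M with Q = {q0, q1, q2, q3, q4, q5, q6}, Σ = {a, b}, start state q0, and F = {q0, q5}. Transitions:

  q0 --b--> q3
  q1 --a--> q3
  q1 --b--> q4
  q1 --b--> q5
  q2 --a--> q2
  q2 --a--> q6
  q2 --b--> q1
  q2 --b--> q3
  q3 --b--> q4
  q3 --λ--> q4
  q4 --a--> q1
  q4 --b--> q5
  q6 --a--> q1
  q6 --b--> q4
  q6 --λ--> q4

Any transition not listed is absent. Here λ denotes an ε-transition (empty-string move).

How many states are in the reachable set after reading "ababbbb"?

0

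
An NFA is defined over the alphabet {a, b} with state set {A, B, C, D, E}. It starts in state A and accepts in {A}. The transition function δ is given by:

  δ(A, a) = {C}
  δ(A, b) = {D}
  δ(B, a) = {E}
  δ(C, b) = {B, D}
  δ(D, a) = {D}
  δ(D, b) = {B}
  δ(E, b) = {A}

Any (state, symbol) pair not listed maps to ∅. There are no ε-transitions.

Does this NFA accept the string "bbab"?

Yes

Start in {A}.
Read 'b': {A} → {D}.
Read 'b': {D} → {B}.
Read 'a': {B} → {E}.
Read 'b': {E} → {A}.
The final set {A} contains the accepting state A.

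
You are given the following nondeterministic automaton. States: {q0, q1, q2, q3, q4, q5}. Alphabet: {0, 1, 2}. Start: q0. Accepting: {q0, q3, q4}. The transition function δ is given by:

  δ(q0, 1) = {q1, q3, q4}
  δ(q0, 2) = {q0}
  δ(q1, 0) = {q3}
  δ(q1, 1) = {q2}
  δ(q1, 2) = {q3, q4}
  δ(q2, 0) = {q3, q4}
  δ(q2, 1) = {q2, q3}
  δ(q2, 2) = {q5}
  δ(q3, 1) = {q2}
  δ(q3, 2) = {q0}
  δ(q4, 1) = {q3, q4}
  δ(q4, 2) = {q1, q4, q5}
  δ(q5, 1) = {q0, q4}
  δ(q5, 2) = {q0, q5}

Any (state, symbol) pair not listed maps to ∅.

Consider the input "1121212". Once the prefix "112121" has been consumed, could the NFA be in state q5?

No

Start in {q0}.
Read '1': q0→{q1, q3, q4}; now {q1, q3, q4}.
Read '1': q1→{q2}, q3→{q2}, q4→{q3, q4}; now {q2, q3, q4}.
Read '2': q2→{q5}, q3→{q0}, q4→{q1, q4, q5}; now {q0, q1, q4, q5}.
Read '1': q0→{q1, q3, q4}, q1→{q2}, q4→{q3, q4}, q5→{q0, q4}; now {q0, q1, q2, q3, q4}.
Read '2': q0→{q0}, q1→{q3, q4}, q2→{q5}, q3→{q0}, q4→{q1, q4, q5}; now {q0, q1, q3, q4, q5}.
Read '1': q0→{q1, q3, q4}, q1→{q2}, q3→{q2}, q4→{q3, q4}, q5→{q0, q4}; now {q0, q1, q2, q3, q4}.
State q5 is not in {q0, q1, q2, q3, q4}.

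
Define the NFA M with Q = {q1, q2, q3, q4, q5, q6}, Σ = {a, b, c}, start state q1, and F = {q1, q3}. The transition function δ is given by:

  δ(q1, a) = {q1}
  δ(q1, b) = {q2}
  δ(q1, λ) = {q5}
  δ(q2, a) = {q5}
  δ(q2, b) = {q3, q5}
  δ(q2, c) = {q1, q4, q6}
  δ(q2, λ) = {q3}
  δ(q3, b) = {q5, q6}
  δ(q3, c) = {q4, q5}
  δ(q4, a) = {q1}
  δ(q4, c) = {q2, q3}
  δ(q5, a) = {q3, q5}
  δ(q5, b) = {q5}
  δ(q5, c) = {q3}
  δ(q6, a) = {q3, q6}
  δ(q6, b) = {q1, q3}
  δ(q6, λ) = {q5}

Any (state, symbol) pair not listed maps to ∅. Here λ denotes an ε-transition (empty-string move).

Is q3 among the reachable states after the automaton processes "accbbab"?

Start: ε-closure({q1}) = {q1, q5}.
Read 'a': {q1, q5} → {q1, q3, q5}.
Read 'c': {q1, q3, q5} → {q3, q4, q5}.
Read 'c': {q3, q4, q5} → {q2, q3, q4, q5}.
Read 'b': {q2, q3, q4, q5} → {q3, q5, q6}.
Read 'b': {q3, q5, q6} → {q1, q3, q5, q6}.
Read 'a': {q1, q3, q5, q6} → {q1, q3, q5, q6}.
Read 'b': {q1, q3, q5, q6} → {q1, q2, q3, q5, q6}.
State q3 is in {q1, q2, q3, q5, q6}.

Yes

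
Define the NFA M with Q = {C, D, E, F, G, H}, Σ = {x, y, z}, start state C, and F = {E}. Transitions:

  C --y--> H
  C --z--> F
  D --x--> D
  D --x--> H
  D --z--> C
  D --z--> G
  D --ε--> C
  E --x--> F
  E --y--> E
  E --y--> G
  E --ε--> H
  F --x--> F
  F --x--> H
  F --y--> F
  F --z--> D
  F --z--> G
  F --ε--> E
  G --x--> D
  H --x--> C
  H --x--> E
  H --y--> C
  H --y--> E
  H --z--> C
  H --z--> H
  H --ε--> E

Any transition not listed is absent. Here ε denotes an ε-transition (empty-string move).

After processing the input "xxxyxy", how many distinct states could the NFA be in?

0

Start in {C}.
Read 'x': {C} → ∅.
The set is empty and remains empty for the remaining 5 symbols.
That set has 0 states.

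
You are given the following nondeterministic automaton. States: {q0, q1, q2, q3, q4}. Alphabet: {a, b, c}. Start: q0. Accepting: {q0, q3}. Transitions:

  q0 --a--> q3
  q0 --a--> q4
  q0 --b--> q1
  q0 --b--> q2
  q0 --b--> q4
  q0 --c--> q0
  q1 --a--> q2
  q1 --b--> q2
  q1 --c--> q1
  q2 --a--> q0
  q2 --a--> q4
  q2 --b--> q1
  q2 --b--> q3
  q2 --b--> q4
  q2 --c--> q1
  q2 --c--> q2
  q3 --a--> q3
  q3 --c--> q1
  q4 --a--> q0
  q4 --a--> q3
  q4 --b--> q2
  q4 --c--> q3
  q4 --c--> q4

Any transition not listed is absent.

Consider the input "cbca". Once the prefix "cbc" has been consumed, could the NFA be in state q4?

Start in {q0}.
Read 'c': {q0} → {q0}.
Read 'b': {q0} → {q1, q2, q4}.
Read 'c': {q1, q2, q4} → {q1, q2, q3, q4}.
State q4 is in {q1, q2, q3, q4}.

Yes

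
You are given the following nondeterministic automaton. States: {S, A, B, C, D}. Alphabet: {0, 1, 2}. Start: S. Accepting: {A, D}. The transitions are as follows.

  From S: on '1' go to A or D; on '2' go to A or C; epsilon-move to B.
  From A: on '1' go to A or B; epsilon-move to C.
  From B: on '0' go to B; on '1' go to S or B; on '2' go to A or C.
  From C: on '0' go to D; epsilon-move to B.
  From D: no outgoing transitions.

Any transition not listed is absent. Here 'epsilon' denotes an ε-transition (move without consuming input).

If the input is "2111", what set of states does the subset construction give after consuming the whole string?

Start: ε-closure({S}) = {S, B}.
Read '2': S→{A, C}, B→{A, C}; union {A, C}; ε-closure = {A, B, C}.
Read '1': A→{A, B}, B→{S, B}, C→∅; union {S, A, B}; ε-closure = {S, A, B, C}.
Read '1': S→{A, D}, A→{A, B}, B→{S, B}, C→∅; union {S, A, B, D}; ε-closure = {S, A, B, C, D}.
Read '1': S→{A, D}, A→{A, B}, B→{S, B}, C→∅, D→∅; union {S, A, B, D}; ε-closure = {S, A, B, C, D}.

{S, A, B, C, D}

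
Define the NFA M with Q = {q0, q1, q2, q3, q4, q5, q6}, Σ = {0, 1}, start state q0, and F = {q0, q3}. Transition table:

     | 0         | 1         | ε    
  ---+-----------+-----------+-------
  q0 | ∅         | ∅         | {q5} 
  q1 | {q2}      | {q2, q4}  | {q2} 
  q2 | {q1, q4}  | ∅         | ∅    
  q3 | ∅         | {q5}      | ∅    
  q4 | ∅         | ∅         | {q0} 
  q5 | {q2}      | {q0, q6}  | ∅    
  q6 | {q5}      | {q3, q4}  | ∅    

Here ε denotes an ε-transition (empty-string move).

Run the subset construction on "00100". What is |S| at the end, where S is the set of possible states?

Start: ε-closure({q0}) = {q0, q5}.
Read '0': {q0, q5} → {q2}.
Read '0': {q2} → {q0, q1, q2, q4, q5}.
Read '1': {q0, q1, q2, q4, q5} → {q0, q2, q4, q5, q6}.
Read '0': {q0, q2, q4, q5, q6} → {q0, q1, q2, q4, q5}.
Read '0': {q0, q1, q2, q4, q5} → {q0, q1, q2, q4, q5}.
That set has 5 states.

5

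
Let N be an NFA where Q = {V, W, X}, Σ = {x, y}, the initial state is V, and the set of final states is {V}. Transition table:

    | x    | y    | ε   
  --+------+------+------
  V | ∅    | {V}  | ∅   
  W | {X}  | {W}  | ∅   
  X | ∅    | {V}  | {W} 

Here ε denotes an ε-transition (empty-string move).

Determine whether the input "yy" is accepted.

Yes

Start in {V}.
Read 'y': V→{V}; now {V}.
Read 'y': V→{V}; now {V}.
The final set {V} contains the accepting state V.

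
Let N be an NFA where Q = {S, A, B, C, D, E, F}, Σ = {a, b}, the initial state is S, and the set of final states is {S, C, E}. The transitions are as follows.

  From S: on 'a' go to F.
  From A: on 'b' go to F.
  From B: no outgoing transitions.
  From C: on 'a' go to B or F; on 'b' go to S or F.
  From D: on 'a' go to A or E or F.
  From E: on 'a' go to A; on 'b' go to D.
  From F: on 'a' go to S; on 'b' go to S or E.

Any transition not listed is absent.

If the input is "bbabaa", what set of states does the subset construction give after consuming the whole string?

∅

Start in {S}.
Read 'b': {S} → ∅.
The set is empty and remains empty for the remaining 5 symbols.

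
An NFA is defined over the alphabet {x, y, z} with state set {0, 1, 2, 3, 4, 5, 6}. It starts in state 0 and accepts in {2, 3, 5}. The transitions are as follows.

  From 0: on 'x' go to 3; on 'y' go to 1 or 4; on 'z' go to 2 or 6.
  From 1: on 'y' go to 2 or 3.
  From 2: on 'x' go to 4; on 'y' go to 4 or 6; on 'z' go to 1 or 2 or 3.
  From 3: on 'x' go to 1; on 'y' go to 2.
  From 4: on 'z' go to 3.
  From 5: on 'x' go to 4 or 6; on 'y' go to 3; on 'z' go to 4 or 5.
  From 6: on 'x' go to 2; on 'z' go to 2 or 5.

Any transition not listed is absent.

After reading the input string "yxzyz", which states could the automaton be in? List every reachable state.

∅

Start in {0}.
Read 'y': {0} → {1, 4}.
Read 'x': {1, 4} → ∅.
The set is empty and remains empty for the remaining 3 symbols.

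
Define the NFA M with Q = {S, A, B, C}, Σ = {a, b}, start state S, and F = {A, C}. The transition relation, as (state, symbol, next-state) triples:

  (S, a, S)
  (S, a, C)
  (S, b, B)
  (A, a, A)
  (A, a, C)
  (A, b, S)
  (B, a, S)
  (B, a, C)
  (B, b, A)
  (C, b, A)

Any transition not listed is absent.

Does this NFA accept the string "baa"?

Yes

Start in {S}.
Read 'b': S→{B}; now {B}.
Read 'a': B→{S, C}; now {S, C}.
Read 'a': S→{S, C}, C→∅; now {S, C}.
The final set {S, C} contains the accepting state C.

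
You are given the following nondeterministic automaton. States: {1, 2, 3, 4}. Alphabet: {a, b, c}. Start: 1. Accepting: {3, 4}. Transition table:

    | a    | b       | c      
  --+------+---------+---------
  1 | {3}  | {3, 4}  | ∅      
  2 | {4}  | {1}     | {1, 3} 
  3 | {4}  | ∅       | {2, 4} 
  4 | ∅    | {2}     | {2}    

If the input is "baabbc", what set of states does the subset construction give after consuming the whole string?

∅

Start in {1}.
Read 'b': {1} → {3, 4}.
Read 'a': {3, 4} → {4}.
Read 'a': {4} → ∅.
The set is empty and remains empty for the remaining 3 symbols.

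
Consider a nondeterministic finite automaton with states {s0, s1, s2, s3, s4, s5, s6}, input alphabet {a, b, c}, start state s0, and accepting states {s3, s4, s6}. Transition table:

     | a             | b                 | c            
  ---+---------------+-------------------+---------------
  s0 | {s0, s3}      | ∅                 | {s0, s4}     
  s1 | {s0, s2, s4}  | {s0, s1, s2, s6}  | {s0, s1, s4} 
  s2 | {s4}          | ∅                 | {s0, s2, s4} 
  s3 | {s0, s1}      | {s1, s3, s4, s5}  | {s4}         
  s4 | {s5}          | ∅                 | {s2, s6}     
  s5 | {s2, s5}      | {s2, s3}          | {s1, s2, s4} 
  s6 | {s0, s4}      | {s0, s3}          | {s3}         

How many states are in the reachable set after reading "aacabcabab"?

5

Start in {s0}.
Read 'a': s0→{s0, s3}; now {s0, s3}.
Read 'a': s0→{s0, s3}, s3→{s0, s1}; now {s0, s1, s3}.
Read 'c': s0→{s0, s4}, s1→{s0, s1, s4}, s3→{s4}; now {s0, s1, s4}.
Read 'a': s0→{s0, s3}, s1→{s0, s2, s4}, s4→{s5}; now {s0, s2, s3, s4, s5}.
Read 'b': s0→∅, s2→∅, s3→{s1, s3, s4, s5}, s4→∅, s5→{s2, s3}; now {s1, s2, s3, s4, s5}.
Read 'c': s1→{s0, s1, s4}, s2→{s0, s2, s4}, s3→{s4}, s4→{s2, s6}, s5→{s1, s2, s4}; now {s0, s1, s2, s4, s6}.
Read 'a': s0→{s0, s3}, s1→{s0, s2, s4}, s2→{s4}, s4→{s5}, s6→{s0, s4}; now {s0, s2, s3, s4, s5}.
Read 'b': s0→∅, s2→∅, s3→{s1, s3, s4, s5}, s4→∅, s5→{s2, s3}; now {s1, s2, s3, s4, s5}.
Read 'a': s1→{s0, s2, s4}, s2→{s4}, s3→{s0, s1}, s4→{s5}, s5→{s2, s5}; now {s0, s1, s2, s4, s5}.
Read 'b': s0→∅, s1→{s0, s1, s2, s6}, s2→∅, s4→∅, s5→{s2, s3}; now {s0, s1, s2, s3, s6}.
That set has 5 states.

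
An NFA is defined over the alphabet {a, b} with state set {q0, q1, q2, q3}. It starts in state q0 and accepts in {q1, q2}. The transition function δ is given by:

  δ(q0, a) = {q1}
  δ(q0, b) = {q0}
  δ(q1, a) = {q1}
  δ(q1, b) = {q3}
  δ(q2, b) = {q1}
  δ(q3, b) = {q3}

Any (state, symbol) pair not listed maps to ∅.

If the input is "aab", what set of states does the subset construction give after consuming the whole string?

{q3}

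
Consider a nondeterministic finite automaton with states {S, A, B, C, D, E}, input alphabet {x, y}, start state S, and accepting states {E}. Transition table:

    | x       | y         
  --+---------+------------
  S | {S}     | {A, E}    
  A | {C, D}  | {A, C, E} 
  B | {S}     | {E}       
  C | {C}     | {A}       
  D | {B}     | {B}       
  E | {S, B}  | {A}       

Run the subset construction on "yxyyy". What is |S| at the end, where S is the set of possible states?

Start in {S}.
Read 'y': S→{A, E}; now {A, E}.
Read 'x': A→{C, D}, E→{S, B}; now {S, B, C, D}.
Read 'y': S→{A, E}, B→{E}, C→{A}, D→{B}; now {A, B, E}.
Read 'y': A→{A, C, E}, B→{E}, E→{A}; now {A, C, E}.
Read 'y': A→{A, C, E}, C→{A}, E→{A}; now {A, C, E}.
That set has 3 states.

3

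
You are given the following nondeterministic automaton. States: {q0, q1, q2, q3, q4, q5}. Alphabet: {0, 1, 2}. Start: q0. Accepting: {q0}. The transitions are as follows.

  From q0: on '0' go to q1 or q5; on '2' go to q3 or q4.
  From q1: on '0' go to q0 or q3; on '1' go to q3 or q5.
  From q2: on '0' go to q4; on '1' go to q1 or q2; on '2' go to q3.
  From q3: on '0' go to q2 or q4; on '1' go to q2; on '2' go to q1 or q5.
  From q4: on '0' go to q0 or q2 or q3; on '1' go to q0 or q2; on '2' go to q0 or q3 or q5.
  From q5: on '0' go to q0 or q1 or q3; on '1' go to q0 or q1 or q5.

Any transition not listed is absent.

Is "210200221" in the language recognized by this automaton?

Yes

Start in {q0}.
Read '2': q0→{q3, q4}; now {q3, q4}.
Read '1': q3→{q2}, q4→{q0, q2}; now {q0, q2}.
Read '0': q0→{q1, q5}, q2→{q4}; now {q1, q4, q5}.
Read '2': q1→∅, q4→{q0, q3, q5}, q5→∅; now {q0, q3, q5}.
Read '0': q0→{q1, q5}, q3→{q2, q4}, q5→{q0, q1, q3}; now {q0, q1, q2, q3, q4, q5}.
Read '0': q0→{q1, q5}, q1→{q0, q3}, q2→{q4}, q3→{q2, q4}, q4→{q0, q2, q3}, q5→{q0, q1, q3}; now {q0, q1, q2, q3, q4, q5}.
Read '2': q0→{q3, q4}, q1→∅, q2→{q3}, q3→{q1, q5}, q4→{q0, q3, q5}, q5→∅; now {q0, q1, q3, q4, q5}.
Read '2': q0→{q3, q4}, q1→∅, q3→{q1, q5}, q4→{q0, q3, q5}, q5→∅; now {q0, q1, q3, q4, q5}.
Read '1': q0→∅, q1→{q3, q5}, q3→{q2}, q4→{q0, q2}, q5→{q0, q1, q5}; now {q0, q1, q2, q3, q5}.
The final set {q0, q1, q2, q3, q5} contains the accepting state q0.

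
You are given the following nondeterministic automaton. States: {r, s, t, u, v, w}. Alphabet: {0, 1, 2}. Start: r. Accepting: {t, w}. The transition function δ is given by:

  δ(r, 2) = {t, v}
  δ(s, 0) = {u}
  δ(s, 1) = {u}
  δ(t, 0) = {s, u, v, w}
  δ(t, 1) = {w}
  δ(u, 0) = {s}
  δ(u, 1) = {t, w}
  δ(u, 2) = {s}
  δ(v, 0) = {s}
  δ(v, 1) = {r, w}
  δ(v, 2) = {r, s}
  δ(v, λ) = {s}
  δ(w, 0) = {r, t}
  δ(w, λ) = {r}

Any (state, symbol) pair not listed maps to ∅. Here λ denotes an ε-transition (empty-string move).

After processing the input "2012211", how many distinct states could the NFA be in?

3

Start in {r}.
Read '2': r→{t, v}; union {t, v}; ε-closure = {s, t, v}.
Read '0': s→{u}, t→{s, u, v, w}, v→{s}; union {s, u, v, w}; ε-closure = {r, s, u, v, w}.
Read '1': r→∅, s→{u}, u→{t, w}, v→{r, w}, w→∅; now {r, t, u, w}.
Read '2': r→{t, v}, t→∅, u→{s}, w→∅; now {s, t, v}.
Read '2': s→∅, t→∅, v→{r, s}; now {r, s}.
Read '1': r→∅, s→{u}; now {u}.
Read '1': u→{t, w}; union {t, w}; ε-closure = {r, t, w}.
That set has 3 states.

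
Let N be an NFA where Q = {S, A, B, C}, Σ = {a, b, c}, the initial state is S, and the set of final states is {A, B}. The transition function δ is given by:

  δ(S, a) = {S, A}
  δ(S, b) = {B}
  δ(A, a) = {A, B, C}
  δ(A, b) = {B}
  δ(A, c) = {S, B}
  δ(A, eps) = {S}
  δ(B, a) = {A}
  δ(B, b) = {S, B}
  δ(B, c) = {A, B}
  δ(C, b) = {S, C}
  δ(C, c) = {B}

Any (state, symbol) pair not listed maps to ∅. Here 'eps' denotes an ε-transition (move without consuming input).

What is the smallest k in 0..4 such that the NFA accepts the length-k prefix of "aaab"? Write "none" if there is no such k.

1

Start in {S}.
Read 'a': {S} → {S, A}.
None of the earlier sets intersect F, but {S, A} does.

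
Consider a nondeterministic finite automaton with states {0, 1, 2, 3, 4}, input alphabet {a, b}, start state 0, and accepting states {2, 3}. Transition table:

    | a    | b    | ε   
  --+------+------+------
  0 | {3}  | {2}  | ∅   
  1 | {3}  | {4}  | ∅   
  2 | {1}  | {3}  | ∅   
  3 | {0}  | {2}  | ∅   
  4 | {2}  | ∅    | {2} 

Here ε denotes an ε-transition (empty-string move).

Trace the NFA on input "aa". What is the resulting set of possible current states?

{0}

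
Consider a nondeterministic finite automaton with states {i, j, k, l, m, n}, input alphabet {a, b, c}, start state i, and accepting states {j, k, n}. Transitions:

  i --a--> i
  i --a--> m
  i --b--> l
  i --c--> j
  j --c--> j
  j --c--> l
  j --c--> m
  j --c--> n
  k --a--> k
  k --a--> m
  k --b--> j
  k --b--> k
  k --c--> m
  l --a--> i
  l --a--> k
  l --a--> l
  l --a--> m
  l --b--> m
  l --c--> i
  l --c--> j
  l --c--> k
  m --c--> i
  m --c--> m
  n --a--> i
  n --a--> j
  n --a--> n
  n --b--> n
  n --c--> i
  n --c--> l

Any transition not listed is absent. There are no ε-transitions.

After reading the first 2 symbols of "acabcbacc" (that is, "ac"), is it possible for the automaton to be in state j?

Yes

Start in {i}.
Read 'a': i→{i, m}; now {i, m}.
Read 'c': i→{j}, m→{i, m}; now {i, j, m}.
State j is in {i, j, m}.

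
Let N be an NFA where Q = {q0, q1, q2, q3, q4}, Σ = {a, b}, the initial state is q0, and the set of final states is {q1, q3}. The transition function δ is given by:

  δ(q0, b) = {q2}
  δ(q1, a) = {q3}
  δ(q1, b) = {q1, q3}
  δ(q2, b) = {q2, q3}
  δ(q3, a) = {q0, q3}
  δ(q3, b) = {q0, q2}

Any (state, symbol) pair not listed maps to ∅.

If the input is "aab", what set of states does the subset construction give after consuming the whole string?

∅

Start in {q0}.
Read 'a': q0→∅; now ∅.
The set is empty and remains empty for the remaining 2 symbols.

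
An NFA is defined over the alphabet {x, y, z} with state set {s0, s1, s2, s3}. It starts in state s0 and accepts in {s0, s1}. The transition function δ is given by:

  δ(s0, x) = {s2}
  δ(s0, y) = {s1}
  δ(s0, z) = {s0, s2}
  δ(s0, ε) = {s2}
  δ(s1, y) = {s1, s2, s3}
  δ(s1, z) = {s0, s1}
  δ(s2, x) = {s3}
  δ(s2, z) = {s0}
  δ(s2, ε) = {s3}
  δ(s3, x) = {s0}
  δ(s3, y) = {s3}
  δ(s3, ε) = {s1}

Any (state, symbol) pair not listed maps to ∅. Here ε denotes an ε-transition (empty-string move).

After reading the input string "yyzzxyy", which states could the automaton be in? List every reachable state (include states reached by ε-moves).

{s1, s2, s3}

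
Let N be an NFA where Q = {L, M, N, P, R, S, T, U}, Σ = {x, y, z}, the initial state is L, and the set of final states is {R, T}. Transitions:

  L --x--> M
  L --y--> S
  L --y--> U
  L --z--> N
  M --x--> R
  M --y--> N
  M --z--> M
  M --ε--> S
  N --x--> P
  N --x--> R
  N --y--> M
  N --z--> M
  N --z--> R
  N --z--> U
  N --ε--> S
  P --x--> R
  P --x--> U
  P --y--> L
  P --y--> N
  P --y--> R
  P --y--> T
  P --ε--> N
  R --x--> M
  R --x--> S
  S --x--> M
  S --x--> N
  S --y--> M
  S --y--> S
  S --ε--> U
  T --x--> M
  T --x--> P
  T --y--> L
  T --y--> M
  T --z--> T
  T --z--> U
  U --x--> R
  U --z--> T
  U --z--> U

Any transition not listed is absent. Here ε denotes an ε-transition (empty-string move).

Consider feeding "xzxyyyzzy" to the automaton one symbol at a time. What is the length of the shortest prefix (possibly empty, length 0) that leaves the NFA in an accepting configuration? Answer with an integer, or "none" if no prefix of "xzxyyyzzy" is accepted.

Start in {L}.
Read 'x': L→{M}; union {M}; ε-closure = {M, S, U}.
Read 'z': M→{M}, S→∅, U→{T, U}; union {M, T, U}; ε-closure = {M, S, T, U}.
None of the earlier sets intersect F, but {M, S, T, U} does.

2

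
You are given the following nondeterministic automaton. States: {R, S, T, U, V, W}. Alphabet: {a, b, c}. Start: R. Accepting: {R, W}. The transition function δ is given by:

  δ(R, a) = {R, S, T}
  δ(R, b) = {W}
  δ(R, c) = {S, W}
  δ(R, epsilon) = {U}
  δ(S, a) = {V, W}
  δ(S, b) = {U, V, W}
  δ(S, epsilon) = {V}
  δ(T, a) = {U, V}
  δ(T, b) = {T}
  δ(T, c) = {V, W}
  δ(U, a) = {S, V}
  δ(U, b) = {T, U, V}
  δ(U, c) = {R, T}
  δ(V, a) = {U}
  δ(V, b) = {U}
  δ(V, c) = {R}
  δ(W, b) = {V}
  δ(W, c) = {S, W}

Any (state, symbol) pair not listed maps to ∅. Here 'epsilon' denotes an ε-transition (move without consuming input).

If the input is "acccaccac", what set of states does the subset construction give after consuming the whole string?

{R, S, T, U, V, W}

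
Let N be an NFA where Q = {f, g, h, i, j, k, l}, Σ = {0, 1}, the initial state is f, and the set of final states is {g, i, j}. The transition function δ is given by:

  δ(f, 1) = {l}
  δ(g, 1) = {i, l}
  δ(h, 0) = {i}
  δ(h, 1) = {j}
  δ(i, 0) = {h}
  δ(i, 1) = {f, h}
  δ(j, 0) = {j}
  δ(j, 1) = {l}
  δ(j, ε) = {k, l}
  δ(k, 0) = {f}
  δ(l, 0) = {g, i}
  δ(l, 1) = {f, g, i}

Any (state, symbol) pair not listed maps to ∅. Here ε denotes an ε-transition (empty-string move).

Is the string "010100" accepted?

No

Start in {f}.
Read '0': {f} → ∅.
The set is empty and remains empty for the remaining 5 symbols.
The final set ∅ contains no accepting state.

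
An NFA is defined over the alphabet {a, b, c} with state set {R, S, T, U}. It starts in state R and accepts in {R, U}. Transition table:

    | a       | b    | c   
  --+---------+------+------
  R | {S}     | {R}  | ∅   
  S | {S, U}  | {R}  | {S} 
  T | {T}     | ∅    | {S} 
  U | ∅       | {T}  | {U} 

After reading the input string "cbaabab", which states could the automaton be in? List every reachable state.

∅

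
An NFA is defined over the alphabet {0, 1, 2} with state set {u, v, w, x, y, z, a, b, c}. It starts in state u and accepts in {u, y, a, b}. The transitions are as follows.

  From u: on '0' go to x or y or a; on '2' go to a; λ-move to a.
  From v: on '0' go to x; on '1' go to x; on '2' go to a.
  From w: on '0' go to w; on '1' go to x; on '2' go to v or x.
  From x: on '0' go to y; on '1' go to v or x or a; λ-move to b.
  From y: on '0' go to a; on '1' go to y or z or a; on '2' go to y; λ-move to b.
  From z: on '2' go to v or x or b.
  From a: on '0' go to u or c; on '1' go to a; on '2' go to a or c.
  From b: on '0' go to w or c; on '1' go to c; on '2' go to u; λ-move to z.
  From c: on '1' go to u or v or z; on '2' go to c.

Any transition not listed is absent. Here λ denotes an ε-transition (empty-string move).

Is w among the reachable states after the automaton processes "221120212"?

Start: ε-closure({u}) = {u, a}.
Read '2': {u, a} → {a, c}.
Read '2': {a, c} → {a, c}.
Read '1': {a, c} → {u, v, z, a}.
Read '1': {u, v, z, a} → {x, z, a, b}.
Read '2': {x, z, a, b} → {u, v, x, z, a, b, c}.
Read '0': {u, v, x, z, a, b, c} → {u, w, x, y, z, a, b, c}.
Read '2': {u, w, x, y, z, a, b, c} → {u, v, x, y, z, a, b, c}.
Read '1': {u, v, x, y, z, a, b, c} → {u, v, x, y, z, a, b, c}.
Read '2': {u, v, x, y, z, a, b, c} → {u, v, x, y, z, a, b, c}.
State w is not in {u, v, x, y, z, a, b, c}.

No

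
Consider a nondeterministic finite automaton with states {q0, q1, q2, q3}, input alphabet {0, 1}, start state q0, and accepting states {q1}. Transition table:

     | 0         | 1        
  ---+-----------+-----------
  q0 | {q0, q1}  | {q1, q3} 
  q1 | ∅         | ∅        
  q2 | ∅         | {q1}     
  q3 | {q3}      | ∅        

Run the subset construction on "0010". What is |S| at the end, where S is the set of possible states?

1

Start in {q0}.
Read '0': q0→{q0, q1}; now {q0, q1}.
Read '0': q0→{q0, q1}, q1→∅; now {q0, q1}.
Read '1': q0→{q1, q3}, q1→∅; now {q1, q3}.
Read '0': q1→∅, q3→{q3}; now {q3}.
That set has 1 state.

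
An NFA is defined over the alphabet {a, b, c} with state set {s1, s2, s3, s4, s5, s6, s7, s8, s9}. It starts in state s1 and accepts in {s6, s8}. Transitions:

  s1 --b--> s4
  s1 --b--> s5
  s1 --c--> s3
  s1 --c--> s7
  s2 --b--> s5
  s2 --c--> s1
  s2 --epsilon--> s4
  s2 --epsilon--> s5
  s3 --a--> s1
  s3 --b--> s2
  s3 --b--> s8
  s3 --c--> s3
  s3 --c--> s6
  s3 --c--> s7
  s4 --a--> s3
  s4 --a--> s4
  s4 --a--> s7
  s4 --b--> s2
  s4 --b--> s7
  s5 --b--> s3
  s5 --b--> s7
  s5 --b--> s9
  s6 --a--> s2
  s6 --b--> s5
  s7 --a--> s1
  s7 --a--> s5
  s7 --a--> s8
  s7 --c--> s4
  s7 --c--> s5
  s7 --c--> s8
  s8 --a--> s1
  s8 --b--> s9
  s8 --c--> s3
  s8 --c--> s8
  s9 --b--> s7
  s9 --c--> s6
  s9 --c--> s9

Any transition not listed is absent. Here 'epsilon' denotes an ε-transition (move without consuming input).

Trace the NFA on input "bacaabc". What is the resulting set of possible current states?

Start in {s1}.
Read 'b': s1→{s4, s5}; now {s4, s5}.
Read 'a': s4→{s3, s4, s7}, s5→∅; now {s3, s4, s7}.
Read 'c': s3→{s3, s6, s7}, s4→∅, s7→{s4, s5, s8}; now {s3, s4, s5, s6, s7, s8}.
Read 'a': s3→{s1}, s4→{s3, s4, s7}, s5→∅, s6→{s2}, s7→{s1, s5, s8}, s8→{s1}; now {s1, s2, s3, s4, s5, s7, s8}.
Read 'a': s1→∅, s2→∅, s3→{s1}, s4→{s3, s4, s7}, s5→∅, s7→{s1, s5, s8}, s8→{s1}; now {s1, s3, s4, s5, s7, s8}.
Read 'b': s1→{s4, s5}, s3→{s2, s8}, s4→{s2, s7}, s5→{s3, s7, s9}, s7→∅, s8→{s9}; now {s2, s3, s4, s5, s7, s8, s9}.
Read 'c': s2→{s1}, s3→{s3, s6, s7}, s4→∅, s5→∅, s7→{s4, s5, s8}, s8→{s3, s8}, s9→{s6, s9}; now {s1, s3, s4, s5, s6, s7, s8, s9}.

{s1, s3, s4, s5, s6, s7, s8, s9}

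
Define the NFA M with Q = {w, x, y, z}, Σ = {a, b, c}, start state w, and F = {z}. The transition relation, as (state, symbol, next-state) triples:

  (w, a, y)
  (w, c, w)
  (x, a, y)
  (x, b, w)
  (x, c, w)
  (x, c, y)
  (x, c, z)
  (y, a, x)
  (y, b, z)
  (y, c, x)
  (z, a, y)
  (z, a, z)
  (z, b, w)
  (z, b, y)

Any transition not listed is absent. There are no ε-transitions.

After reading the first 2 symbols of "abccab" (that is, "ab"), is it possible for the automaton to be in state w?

No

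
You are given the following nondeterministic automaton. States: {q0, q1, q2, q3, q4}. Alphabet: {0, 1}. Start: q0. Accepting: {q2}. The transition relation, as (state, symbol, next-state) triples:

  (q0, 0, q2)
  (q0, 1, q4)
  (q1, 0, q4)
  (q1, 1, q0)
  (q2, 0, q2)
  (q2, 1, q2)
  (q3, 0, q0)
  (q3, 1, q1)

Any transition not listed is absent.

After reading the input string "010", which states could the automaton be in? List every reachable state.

{q2}

Start in {q0}.
Read '0': {q0} → {q2}.
Read '1': {q2} → {q2}.
Read '0': {q2} → {q2}.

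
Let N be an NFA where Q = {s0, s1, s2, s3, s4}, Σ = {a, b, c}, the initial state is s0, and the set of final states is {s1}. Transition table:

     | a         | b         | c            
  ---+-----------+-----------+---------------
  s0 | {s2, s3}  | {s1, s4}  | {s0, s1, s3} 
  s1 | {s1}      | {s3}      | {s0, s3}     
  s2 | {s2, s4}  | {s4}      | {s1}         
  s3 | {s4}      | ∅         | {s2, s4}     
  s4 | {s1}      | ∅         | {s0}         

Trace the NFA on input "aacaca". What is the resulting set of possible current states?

Start in {s0}.
Read 'a': s0→{s2, s3}; now {s2, s3}.
Read 'a': s2→{s2, s4}, s3→{s4}; now {s2, s4}.
Read 'c': s2→{s1}, s4→{s0}; now {s0, s1}.
Read 'a': s0→{s2, s3}, s1→{s1}; now {s1, s2, s3}.
Read 'c': s1→{s0, s3}, s2→{s1}, s3→{s2, s4}; now {s0, s1, s2, s3, s4}.
Read 'a': s0→{s2, s3}, s1→{s1}, s2→{s2, s4}, s3→{s4}, s4→{s1}; now {s1, s2, s3, s4}.

{s1, s2, s3, s4}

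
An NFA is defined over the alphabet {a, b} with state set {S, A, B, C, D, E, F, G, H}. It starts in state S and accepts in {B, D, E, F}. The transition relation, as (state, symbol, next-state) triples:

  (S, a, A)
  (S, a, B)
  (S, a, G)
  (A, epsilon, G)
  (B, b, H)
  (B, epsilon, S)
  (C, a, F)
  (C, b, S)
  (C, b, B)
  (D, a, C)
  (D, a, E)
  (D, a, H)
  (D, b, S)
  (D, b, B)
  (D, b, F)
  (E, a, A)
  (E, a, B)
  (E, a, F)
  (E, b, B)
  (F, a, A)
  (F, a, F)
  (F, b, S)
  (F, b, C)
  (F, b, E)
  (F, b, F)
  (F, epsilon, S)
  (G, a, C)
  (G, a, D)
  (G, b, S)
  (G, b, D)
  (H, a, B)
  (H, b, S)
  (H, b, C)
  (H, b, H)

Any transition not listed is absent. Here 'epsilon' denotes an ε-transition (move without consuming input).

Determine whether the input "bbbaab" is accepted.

No

Start in {S}.
Read 'b': {S} → ∅.
The set is empty and remains empty for the remaining 5 symbols.
The final set ∅ contains no accepting state.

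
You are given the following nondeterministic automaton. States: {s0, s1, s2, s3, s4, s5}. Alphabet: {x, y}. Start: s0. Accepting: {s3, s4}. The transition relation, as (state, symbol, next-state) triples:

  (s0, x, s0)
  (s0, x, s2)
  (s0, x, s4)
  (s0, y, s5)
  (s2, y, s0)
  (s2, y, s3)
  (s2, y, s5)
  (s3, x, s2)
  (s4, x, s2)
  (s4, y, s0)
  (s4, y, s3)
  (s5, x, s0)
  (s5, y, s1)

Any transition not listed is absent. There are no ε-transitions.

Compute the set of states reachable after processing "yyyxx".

∅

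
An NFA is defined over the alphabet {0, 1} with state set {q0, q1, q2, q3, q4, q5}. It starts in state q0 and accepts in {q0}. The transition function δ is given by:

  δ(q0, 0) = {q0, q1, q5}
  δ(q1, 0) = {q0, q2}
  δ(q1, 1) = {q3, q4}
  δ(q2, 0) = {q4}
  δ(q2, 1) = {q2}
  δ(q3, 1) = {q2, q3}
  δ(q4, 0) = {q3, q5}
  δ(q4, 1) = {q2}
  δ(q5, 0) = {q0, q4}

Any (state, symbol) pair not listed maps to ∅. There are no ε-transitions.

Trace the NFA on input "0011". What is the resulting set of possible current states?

{q2, q3}

Start in {q0}.
Read '0': {q0} → {q0, q1, q5}.
Read '0': {q0, q1, q5} → {q0, q1, q2, q4, q5}.
Read '1': {q0, q1, q2, q4, q5} → {q2, q3, q4}.
Read '1': {q2, q3, q4} → {q2, q3}.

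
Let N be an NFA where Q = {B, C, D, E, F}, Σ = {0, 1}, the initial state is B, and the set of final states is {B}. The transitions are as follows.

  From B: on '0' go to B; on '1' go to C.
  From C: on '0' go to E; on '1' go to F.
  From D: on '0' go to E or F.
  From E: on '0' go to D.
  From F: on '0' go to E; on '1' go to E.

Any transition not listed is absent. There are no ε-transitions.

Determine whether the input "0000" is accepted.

Yes

Start in {B}.
Read '0': {B} → {B}.
Read '0': {B} → {B}.
Read '0': {B} → {B}.
Read '0': {B} → {B}.
The final set {B} contains the accepting state B.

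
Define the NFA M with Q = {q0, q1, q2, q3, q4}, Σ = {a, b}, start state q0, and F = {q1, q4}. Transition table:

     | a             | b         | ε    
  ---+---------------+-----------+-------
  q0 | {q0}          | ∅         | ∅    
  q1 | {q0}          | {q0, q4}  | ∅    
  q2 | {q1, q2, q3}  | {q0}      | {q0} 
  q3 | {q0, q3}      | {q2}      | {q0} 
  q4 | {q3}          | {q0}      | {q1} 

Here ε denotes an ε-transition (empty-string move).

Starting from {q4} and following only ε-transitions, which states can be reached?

Begin with {q4}.
ε-move q4 → q1; add q1.

{q1, q4}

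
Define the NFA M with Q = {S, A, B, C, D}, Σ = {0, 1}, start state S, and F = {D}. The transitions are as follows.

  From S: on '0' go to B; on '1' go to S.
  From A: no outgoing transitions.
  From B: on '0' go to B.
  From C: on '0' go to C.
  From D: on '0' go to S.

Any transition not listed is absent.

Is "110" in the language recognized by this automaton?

No

Start in {S}.
Read '1': S→{S}; now {S}.
Read '1': S→{S}; now {S}.
Read '0': S→{B}; now {B}.
The final set {B} contains no accepting state.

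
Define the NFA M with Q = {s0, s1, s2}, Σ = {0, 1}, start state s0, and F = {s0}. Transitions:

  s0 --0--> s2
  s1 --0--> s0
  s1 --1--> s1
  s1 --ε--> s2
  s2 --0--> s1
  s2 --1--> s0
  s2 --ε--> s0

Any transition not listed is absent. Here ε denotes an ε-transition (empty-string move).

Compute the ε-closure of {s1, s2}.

Begin with {s1, s2}.
ε-move s2 → s0; add s0.

{s0, s1, s2}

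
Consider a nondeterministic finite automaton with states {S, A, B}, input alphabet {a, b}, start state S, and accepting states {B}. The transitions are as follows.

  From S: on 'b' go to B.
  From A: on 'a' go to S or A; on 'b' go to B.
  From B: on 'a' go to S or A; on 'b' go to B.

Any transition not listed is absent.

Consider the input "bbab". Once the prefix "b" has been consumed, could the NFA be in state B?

Yes

Start in {S}.
Read 'b': {S} → {B}.
State B is in {B}.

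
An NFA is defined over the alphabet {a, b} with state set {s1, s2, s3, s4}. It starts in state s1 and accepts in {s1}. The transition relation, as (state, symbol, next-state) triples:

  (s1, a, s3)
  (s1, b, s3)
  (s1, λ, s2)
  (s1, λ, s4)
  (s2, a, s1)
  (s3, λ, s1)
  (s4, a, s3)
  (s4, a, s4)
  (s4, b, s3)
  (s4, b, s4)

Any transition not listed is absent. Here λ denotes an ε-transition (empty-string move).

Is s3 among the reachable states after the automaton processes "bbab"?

Start: ε-closure({s1}) = {s1, s2, s4}.
Read 'b': {s1, s2, s4} → {s1, s2, s3, s4}.
Read 'b': {s1, s2, s3, s4} → {s1, s2, s3, s4}.
Read 'a': {s1, s2, s3, s4} → {s1, s2, s3, s4}.
Read 'b': {s1, s2, s3, s4} → {s1, s2, s3, s4}.
State s3 is in {s1, s2, s3, s4}.

Yes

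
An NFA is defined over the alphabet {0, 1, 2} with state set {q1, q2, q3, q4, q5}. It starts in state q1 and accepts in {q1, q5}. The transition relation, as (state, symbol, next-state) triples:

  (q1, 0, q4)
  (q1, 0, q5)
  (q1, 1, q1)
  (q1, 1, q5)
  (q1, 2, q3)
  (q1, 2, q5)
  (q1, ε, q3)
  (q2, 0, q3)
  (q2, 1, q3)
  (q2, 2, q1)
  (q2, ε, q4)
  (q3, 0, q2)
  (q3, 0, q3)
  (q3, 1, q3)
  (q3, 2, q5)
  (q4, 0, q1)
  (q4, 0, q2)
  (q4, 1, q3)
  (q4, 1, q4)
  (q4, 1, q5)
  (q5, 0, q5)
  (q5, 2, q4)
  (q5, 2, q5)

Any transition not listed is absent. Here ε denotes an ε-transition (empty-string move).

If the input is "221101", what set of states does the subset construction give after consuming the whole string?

{q1, q3, q4, q5}

Start: ε-closure({q1}) = {q1, q3}.
Read '2': {q1, q3} → {q3, q5}.
Read '2': {q3, q5} → {q4, q5}.
Read '1': {q4, q5} → {q3, q4, q5}.
Read '1': {q3, q4, q5} → {q3, q4, q5}.
Read '0': {q3, q4, q5} → {q1, q2, q3, q4, q5}.
Read '1': {q1, q2, q3, q4, q5} → {q1, q3, q4, q5}.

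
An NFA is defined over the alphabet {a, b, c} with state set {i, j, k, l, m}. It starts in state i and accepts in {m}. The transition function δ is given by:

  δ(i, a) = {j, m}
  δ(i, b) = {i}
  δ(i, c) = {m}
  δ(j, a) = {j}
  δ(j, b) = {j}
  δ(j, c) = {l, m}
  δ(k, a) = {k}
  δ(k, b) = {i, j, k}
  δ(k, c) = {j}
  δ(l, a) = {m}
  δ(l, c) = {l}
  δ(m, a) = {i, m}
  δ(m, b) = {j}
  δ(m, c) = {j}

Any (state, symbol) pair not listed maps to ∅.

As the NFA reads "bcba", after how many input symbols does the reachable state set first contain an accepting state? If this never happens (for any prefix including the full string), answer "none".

2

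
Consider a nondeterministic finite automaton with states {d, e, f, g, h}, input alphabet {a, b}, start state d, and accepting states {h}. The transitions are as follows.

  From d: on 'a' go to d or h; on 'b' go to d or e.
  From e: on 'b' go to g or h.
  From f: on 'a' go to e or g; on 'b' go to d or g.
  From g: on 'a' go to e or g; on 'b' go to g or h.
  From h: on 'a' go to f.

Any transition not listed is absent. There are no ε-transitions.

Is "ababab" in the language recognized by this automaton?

Start in {d}.
Read 'a': d→{d, h}; now {d, h}.
Read 'b': d→{d, e}, h→∅; now {d, e}.
Read 'a': d→{d, h}, e→∅; now {d, h}.
Read 'b': d→{d, e}, h→∅; now {d, e}.
Read 'a': d→{d, h}, e→∅; now {d, h}.
Read 'b': d→{d, e}, h→∅; now {d, e}.
The final set {d, e} contains no accepting state.

No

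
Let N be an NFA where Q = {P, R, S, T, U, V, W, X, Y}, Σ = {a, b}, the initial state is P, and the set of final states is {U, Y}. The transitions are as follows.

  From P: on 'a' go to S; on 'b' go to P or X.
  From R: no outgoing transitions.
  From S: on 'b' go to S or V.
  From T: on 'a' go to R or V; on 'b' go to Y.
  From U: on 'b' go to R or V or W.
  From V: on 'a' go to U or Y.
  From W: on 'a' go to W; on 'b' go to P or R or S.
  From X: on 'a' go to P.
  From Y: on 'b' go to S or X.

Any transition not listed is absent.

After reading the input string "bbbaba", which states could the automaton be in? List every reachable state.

{P, S, U, Y}

Start in {P}.
Read 'b': P→{P, X}; now {P, X}.
Read 'b': P→{P, X}, X→∅; now {P, X}.
Read 'b': P→{P, X}, X→∅; now {P, X}.
Read 'a': P→{S}, X→{P}; now {P, S}.
Read 'b': P→{P, X}, S→{S, V}; now {P, S, V, X}.
Read 'a': P→{S}, S→∅, V→{U, Y}, X→{P}; now {P, S, U, Y}.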